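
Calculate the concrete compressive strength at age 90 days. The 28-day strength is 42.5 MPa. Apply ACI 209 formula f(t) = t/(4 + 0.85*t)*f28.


f(90) = 90 / (4 + 0.85 * 90) * 42.5
= 90 / 80.5 * 42.5
= 47.52 MPa

47.52


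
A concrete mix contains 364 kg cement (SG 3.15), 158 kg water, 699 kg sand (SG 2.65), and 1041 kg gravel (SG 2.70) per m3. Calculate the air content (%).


Vol cement = 364 / (3.15 * 1000) = 0.115556 m3
Vol water = 158 / 1000 = 0.158 m3
Vol sand = 699 / (2.65 * 1000) = 0.263774 m3
Vol gravel = 1041 / (2.70 * 1000) = 0.385556 m3
Total solid + water volume = 0.922885 m3
Air = (1 - 0.922885) * 100 = 7.71%

7.71


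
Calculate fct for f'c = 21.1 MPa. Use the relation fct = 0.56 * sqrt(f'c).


fct = 0.56 * sqrt(21.1)
= 0.56 * 4.593
= 2.572 MPa

2.572


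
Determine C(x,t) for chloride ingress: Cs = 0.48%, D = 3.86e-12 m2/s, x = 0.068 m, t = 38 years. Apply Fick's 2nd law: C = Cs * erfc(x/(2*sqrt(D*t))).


t_seconds = 38 * 365.25 * 24 * 3600 = 1199188800.0 s
arg = 0.068 / (2 * sqrt(3.86e-12 * 1199188800.0))
= 0.4997
erfc(0.4997) = 0.4797
C = 0.48 * 0.4797 = 0.2303%

0.2303


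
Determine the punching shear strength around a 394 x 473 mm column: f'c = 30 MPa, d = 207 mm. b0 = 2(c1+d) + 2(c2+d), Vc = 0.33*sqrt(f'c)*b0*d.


b0 = 2*(394 + 207) + 2*(473 + 207) = 2562 mm
Vc = 0.33 * sqrt(30) * 2562 * 207 / 1000
= 958.57 kN

958.57


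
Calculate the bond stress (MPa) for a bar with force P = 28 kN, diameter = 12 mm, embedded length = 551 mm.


u = P / (pi * db * ld)
= 28 * 1000 / (pi * 12 * 551)
= 1.348 MPa

1.348


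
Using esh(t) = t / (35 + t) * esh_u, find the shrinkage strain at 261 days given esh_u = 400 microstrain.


esh(261) = 261 / (35 + 261) * 400
= 261 / 296 * 400
= 352.7 microstrain

352.7


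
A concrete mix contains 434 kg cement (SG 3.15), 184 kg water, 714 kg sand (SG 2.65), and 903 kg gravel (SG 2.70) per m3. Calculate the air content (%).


Vol cement = 434 / (3.15 * 1000) = 0.137778 m3
Vol water = 184 / 1000 = 0.184 m3
Vol sand = 714 / (2.65 * 1000) = 0.269434 m3
Vol gravel = 903 / (2.70 * 1000) = 0.334444 m3
Total solid + water volume = 0.925656 m3
Air = (1 - 0.925656) * 100 = 7.43%

7.43


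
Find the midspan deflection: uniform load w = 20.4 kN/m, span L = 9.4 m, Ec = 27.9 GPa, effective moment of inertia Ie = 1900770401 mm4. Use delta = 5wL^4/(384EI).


Convert: L = 9.4 m = 9400 mm, Ec = 27.9 GPa = 27900 MPa
delta = 5 * 20.4 * 9400^4 / (384 * 27900 * 1900770401)
= 39.11 mm

39.11


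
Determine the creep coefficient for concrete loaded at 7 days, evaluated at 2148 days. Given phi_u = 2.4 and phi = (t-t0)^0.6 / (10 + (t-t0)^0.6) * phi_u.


dt = 2148 - 7 = 2141
phi = 2141^0.6 / (10 + 2141^0.6) * 2.4
= 2.181

2.181


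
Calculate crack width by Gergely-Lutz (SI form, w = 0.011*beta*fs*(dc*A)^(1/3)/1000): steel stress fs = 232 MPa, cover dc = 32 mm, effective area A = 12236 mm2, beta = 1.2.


w = 0.011 * beta * fs * (dc * A)^(1/3) / 1000
= 0.011 * 1.2 * 232 * (32 * 12236)^(1/3) / 1000
= 0.224 mm

0.224


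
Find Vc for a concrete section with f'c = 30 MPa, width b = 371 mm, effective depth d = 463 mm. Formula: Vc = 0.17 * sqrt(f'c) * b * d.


Vc = 0.17 * sqrt(30) * 371 * 463 / 1000
= 159.94 kN

159.94


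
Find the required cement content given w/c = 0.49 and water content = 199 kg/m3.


Cement = water / (w/c)
= 199 / 0.49
= 406.1 kg/m3

406.1


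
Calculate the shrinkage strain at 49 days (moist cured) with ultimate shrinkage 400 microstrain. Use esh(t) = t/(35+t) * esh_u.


esh(49) = 49 / (35 + 49) * 400
= 49 / 84 * 400
= 233.3 microstrain

233.3


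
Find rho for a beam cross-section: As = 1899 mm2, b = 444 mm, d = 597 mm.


rho = As / (b * d)
= 1899 / (444 * 597)
= 0.0072

0.0072


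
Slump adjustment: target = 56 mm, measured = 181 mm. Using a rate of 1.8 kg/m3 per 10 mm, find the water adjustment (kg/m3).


Difference = 56 - 181 = -125 mm
Water adjustment = -125 * 1.8 / 10 = -22.5 kg/m3

-22.5


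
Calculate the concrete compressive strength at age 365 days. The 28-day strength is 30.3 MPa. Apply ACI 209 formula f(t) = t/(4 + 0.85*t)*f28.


f(365) = 365 / (4 + 0.85 * 365) * 30.3
= 365 / 314.25 * 30.3
= 35.19 MPa

35.19


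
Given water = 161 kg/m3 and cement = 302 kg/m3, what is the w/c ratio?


w/c = water / cement
w/c = 161 / 302 = 0.533

0.533


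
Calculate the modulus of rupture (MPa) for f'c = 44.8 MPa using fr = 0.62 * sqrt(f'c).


fr = 0.62 * sqrt(44.8)
= 4.15 MPa

4.15


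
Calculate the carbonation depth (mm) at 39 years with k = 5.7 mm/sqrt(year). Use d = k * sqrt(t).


depth = k * sqrt(t)
= 5.7 * sqrt(39)
= 35.6 mm

35.6


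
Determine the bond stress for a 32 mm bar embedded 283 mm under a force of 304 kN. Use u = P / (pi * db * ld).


u = P / (pi * db * ld)
= 304 * 1000 / (pi * 32 * 283)
= 10.685 MPa

10.685


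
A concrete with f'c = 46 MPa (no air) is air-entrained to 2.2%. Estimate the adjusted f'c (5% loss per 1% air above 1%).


Strength loss = (2.2 - 1) * 5 = 6.0%
f'c = 46 * (1 - 6.0/100)
= 43.24 MPa

43.24


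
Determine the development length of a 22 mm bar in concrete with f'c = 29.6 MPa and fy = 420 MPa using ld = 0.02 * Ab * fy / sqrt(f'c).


Ab = pi * 22^2 / 4 = 380.133 mm2
ld = 0.02 * 380.133 * 420 / sqrt(29.6)
= 586.9 mm

586.9


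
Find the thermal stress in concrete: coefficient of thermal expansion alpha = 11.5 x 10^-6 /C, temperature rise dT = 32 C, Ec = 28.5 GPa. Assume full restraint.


sigma = alpha * dT * Ec
= 11.5e-6 * 32 * 28.5 * 1000
= 10.488 MPa

10.488


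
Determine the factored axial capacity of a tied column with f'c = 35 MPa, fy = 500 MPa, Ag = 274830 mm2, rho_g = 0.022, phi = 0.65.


Ast = rho * Ag = 0.022 * 274830 = 6046.26 mm2
phi*Pn = 0.65 * 0.80 * (0.85 * 35 * (274830 - 6046.26) + 500 * 6046.26) / 1000
= 5730.11 kN

5730.11


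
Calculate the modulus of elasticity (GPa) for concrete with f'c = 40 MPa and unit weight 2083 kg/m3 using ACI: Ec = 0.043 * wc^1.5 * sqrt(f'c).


Ec = 0.043 * 2083^1.5 * sqrt(40) / 1000
= 25.85 GPa

25.85


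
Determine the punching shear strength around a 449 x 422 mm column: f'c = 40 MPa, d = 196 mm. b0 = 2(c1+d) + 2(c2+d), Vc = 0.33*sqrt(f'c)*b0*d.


b0 = 2*(449 + 196) + 2*(422 + 196) = 2526 mm
Vc = 0.33 * sqrt(40) * 2526 * 196 / 1000
= 1033.32 kN

1033.32


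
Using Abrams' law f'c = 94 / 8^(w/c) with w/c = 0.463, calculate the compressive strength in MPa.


f'c = 94 / 8^0.463
= 94 / 2.619
= 35.89 MPa

35.89


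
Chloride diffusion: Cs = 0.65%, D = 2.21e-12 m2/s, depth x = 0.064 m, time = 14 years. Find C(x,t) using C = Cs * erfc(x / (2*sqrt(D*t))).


t_seconds = 14 * 365.25 * 24 * 3600 = 441806400.0 s
arg = 0.064 / (2 * sqrt(2.21e-12 * 441806400.0))
= 1.0241
erfc(1.0241) = 0.1475
C = 0.65 * 0.1475 = 0.0959%

0.0959


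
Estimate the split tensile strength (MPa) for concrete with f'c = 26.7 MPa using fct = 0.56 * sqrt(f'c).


fct = 0.56 * sqrt(26.7)
= 0.56 * 5.167
= 2.894 MPa

2.894


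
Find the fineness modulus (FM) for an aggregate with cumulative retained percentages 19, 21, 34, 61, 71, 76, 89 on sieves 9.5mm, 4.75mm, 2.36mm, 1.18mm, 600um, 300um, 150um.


FM = sum(cumulative % retained) / 100
= 371 / 100
= 3.71

3.71


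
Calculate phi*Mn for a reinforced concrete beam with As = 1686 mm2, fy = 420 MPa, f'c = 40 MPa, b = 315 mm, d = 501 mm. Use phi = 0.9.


a = As * fy / (0.85 * f'c * b)
= 1686 * 420 / (0.85 * 40 * 315)
= 66.1176 mm
Mn = As * fy * (d - a/2) / 10^6
= 331.3585 kN-m
phi*Mn = 0.9 * 331.3585 = 298.22 kN-m

298.22


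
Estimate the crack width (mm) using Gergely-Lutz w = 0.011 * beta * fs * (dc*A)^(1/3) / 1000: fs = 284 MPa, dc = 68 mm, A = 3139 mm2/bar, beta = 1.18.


w = 0.011 * beta * fs * (dc * A)^(1/3) / 1000
= 0.011 * 1.18 * 284 * (68 * 3139)^(1/3) / 1000
= 0.22 mm

0.22


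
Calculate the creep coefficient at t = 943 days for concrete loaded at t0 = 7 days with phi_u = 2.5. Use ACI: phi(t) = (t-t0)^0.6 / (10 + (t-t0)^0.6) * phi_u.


dt = 943 - 7 = 936
phi = 936^0.6 / (10 + 936^0.6) * 2.5
= 2.146

2.146


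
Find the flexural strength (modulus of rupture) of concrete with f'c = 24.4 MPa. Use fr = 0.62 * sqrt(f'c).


fr = 0.62 * sqrt(24.4)
= 3.063 MPa

3.063


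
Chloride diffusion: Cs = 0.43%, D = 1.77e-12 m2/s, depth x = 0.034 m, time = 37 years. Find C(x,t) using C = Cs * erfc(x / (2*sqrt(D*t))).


t_seconds = 37 * 365.25 * 24 * 3600 = 1167631200.0 s
arg = 0.034 / (2 * sqrt(1.77e-12 * 1167631200.0))
= 0.3739
erfc(0.3739) = 0.5969
C = 0.43 * 0.5969 = 0.2567%

0.2567


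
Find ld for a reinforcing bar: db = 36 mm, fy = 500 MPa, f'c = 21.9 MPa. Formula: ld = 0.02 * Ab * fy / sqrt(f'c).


Ab = pi * 36^2 / 4 = 1017.876 mm2
ld = 0.02 * 1017.876 * 500 / sqrt(21.9)
= 2175.1 mm

2175.1


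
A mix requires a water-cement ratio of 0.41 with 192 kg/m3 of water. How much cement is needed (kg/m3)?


Cement = water / (w/c)
= 192 / 0.41
= 468.3 kg/m3

468.3


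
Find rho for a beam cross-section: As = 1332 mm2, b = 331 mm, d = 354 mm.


rho = As / (b * d)
= 1332 / (331 * 354)
= 0.0114

0.0114


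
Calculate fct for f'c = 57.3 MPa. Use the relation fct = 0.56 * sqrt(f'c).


fct = 0.56 * sqrt(57.3)
= 0.56 * 7.57
= 4.239 MPa

4.239


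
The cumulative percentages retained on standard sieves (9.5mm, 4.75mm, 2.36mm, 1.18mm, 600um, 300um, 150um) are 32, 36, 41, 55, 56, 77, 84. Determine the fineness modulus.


FM = sum(cumulative % retained) / 100
= 381 / 100
= 3.81

3.81


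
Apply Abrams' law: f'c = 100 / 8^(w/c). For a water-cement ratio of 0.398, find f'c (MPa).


f'c = 100 / 8^0.398
= 100 / 2.288
= 43.71 MPa

43.71


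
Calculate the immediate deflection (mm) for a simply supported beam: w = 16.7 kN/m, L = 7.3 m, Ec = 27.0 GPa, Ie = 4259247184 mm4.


Convert: L = 7.3 m = 7300 mm, Ec = 27.0 GPa = 27000 MPa
delta = 5 * 16.7 * 7300^4 / (384 * 27000 * 4259247184)
= 5.37 mm

5.37


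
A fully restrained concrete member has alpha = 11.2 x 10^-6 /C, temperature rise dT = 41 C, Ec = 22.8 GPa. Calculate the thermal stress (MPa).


sigma = alpha * dT * Ec
= 11.2e-6 * 41 * 22.8 * 1000
= 10.47 MPa

10.47


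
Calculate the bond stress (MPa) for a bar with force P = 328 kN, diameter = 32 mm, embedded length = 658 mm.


u = P / (pi * db * ld)
= 328 * 1000 / (pi * 32 * 658)
= 4.958 MPa

4.958


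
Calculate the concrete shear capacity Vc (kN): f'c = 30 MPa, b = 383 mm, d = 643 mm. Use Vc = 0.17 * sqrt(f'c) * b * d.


Vc = 0.17 * sqrt(30) * 383 * 643 / 1000
= 229.31 kN

229.31


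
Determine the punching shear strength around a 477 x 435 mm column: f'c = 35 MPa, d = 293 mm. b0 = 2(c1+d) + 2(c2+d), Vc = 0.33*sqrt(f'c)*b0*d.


b0 = 2*(477 + 293) + 2*(435 + 293) = 2996 mm
Vc = 0.33 * sqrt(35) * 2996 * 293 / 1000
= 1713.79 kN

1713.79


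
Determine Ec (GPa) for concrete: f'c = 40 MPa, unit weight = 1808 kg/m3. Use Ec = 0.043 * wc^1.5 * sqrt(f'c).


Ec = 0.043 * 1808^1.5 * sqrt(40) / 1000
= 20.91 GPa

20.91


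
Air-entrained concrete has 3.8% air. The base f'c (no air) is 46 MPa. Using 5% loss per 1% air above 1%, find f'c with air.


Strength loss = (3.8 - 1) * 5 = 14.0%
f'c = 46 * (1 - 14.0/100)
= 39.56 MPa

39.56


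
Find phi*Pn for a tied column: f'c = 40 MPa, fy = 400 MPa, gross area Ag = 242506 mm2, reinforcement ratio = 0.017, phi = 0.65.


Ast = rho * Ag = 0.017 * 242506 = 4122.602 mm2
phi*Pn = 0.65 * 0.80 * (0.85 * 40 * (242506 - 4122.602) + 400 * 4122.602) / 1000
= 5072.12 kN

5072.12


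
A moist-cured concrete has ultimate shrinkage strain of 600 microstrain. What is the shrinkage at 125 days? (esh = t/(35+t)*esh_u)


esh(125) = 125 / (35 + 125) * 600
= 125 / 160 * 600
= 468.8 microstrain

468.8


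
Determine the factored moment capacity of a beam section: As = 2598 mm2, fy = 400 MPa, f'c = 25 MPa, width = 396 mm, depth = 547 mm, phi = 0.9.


a = As * fy / (0.85 * f'c * b)
= 2598 * 400 / (0.85 * 25 * 396)
= 123.4938 mm
Mn = As * fy * (d - a/2) / 10^6
= 504.275 kN-m
phi*Mn = 0.9 * 504.275 = 453.85 kN-m

453.85


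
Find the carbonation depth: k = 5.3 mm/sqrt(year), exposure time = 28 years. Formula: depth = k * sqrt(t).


depth = k * sqrt(t)
= 5.3 * sqrt(28)
= 28.04 mm

28.04


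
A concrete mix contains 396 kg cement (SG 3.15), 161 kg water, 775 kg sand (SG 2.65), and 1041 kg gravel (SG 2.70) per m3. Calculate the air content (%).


Vol cement = 396 / (3.15 * 1000) = 0.125714 m3
Vol water = 161 / 1000 = 0.161 m3
Vol sand = 775 / (2.65 * 1000) = 0.292453 m3
Vol gravel = 1041 / (2.70 * 1000) = 0.385556 m3
Total solid + water volume = 0.964723 m3
Air = (1 - 0.964723) * 100 = 3.53%

3.53


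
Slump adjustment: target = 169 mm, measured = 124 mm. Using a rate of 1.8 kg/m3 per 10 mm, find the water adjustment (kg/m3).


Difference = 169 - 124 = 45 mm
Water adjustment = 45 * 1.8 / 10 = 8.1 kg/m3

8.1


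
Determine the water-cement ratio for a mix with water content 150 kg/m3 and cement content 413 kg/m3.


w/c = water / cement
w/c = 150 / 413 = 0.363

0.363


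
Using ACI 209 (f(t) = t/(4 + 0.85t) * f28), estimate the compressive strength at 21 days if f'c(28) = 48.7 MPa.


f(21) = 21 / (4 + 0.85 * 21) * 48.7
= 21 / 21.85 * 48.7
= 46.81 MPa

46.81


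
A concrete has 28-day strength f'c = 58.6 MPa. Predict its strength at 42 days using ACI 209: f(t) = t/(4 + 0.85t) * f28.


f(42) = 42 / (4 + 0.85 * 42) * 58.6
= 42 / 39.7 * 58.6
= 61.99 MPa

61.99


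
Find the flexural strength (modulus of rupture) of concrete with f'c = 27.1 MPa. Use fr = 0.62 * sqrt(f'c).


fr = 0.62 * sqrt(27.1)
= 3.228 MPa

3.228


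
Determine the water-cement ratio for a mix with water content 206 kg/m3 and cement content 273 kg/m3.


w/c = water / cement
w/c = 206 / 273 = 0.755

0.755


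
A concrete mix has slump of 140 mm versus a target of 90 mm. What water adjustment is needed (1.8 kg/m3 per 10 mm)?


Difference = 90 - 140 = -50 mm
Water adjustment = -50 * 1.8 / 10 = -9.0 kg/m3

-9.0


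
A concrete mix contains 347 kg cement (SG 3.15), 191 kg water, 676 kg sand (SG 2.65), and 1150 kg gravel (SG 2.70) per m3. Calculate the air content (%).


Vol cement = 347 / (3.15 * 1000) = 0.110159 m3
Vol water = 191 / 1000 = 0.191 m3
Vol sand = 676 / (2.65 * 1000) = 0.255094 m3
Vol gravel = 1150 / (2.70 * 1000) = 0.425926 m3
Total solid + water volume = 0.982179 m3
Air = (1 - 0.982179) * 100 = 1.78%

1.78


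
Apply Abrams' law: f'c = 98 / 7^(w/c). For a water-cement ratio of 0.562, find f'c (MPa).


f'c = 98 / 7^0.562
= 98 / 2.985
= 32.83 MPa

32.83


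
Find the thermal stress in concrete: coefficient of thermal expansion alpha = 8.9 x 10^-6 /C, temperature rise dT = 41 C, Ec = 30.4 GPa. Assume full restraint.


sigma = alpha * dT * Ec
= 8.9e-6 * 41 * 30.4 * 1000
= 11.093 MPa

11.093


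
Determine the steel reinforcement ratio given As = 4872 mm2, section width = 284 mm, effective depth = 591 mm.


rho = As / (b * d)
= 4872 / (284 * 591)
= 0.029

0.029


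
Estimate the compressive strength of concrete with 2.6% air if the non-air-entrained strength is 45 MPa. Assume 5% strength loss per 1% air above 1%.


Strength loss = (2.6 - 1) * 5 = 8.0%
f'c = 45 * (1 - 8.0/100)
= 41.4 MPa

41.4


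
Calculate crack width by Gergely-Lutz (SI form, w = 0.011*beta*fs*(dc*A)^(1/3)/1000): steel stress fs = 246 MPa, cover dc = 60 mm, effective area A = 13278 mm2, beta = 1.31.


w = 0.011 * beta * fs * (dc * A)^(1/3) / 1000
= 0.011 * 1.31 * 246 * (60 * 13278)^(1/3) / 1000
= 0.329 mm

0.329


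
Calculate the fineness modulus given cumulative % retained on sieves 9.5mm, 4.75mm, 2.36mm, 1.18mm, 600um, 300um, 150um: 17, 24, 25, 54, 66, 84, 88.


FM = sum(cumulative % retained) / 100
= 358 / 100
= 3.58

3.58


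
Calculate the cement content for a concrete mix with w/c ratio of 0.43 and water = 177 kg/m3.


Cement = water / (w/c)
= 177 / 0.43
= 411.6 kg/m3

411.6


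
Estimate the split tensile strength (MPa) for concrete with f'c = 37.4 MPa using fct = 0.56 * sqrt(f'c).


fct = 0.56 * sqrt(37.4)
= 0.56 * 6.116
= 3.425 MPa

3.425


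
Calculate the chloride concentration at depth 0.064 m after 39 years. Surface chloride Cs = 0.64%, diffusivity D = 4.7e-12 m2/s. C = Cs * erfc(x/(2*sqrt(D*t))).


t_seconds = 39 * 365.25 * 24 * 3600 = 1230746400.0 s
arg = 0.064 / (2 * sqrt(4.7e-12 * 1230746400.0))
= 0.4207
erfc(0.4207) = 0.5518
C = 0.64 * 0.5518 = 0.3532%

0.3532


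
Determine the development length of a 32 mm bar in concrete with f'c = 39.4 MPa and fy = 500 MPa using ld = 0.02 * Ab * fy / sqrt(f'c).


Ab = pi * 32^2 / 4 = 804.248 mm2
ld = 0.02 * 804.248 * 500 / sqrt(39.4)
= 1281.3 mm

1281.3


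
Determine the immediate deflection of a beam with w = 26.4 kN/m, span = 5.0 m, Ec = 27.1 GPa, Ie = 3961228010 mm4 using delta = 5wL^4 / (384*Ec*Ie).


Convert: L = 5.0 m = 5000 mm, Ec = 27.1 GPa = 27100 MPa
delta = 5 * 26.4 * 5000^4 / (384 * 27100 * 3961228010)
= 2.0 mm

2.0


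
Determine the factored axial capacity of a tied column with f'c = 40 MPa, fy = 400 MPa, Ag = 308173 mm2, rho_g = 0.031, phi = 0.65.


Ast = rho * Ag = 0.031 * 308173 = 9553.363 mm2
phi*Pn = 0.65 * 0.80 * (0.85 * 40 * (308173 - 9553.363) + 400 * 9553.363) / 1000
= 7266.69 kN

7266.69


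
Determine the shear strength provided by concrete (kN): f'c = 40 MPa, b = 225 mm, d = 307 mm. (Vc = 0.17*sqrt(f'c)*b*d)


Vc = 0.17 * sqrt(40) * 225 * 307 / 1000
= 74.27 kN

74.27


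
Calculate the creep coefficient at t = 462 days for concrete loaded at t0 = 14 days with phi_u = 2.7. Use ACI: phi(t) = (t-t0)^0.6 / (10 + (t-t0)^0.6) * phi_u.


dt = 462 - 14 = 448
phi = 448^0.6 / (10 + 448^0.6) * 2.7
= 2.149

2.149


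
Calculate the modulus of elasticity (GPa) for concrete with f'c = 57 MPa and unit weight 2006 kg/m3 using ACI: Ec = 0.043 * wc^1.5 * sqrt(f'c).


Ec = 0.043 * 2006^1.5 * sqrt(57) / 1000
= 29.17 GPa

29.17


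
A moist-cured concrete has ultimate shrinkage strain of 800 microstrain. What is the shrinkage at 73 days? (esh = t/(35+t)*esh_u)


esh(73) = 73 / (35 + 73) * 800
= 73 / 108 * 800
= 540.7 microstrain

540.7


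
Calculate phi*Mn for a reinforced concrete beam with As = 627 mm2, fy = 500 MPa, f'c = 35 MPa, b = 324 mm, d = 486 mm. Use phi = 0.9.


a = As * fy / (0.85 * f'c * b)
= 627 * 500 / (0.85 * 35 * 324)
= 32.5241 mm
Mn = As * fy * (d - a/2) / 10^6
= 147.2628 kN-m
phi*Mn = 0.9 * 147.2628 = 132.54 kN-m

132.54


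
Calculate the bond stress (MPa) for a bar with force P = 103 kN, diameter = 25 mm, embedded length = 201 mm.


u = P / (pi * db * ld)
= 103 * 1000 / (pi * 25 * 201)
= 6.525 MPa

6.525


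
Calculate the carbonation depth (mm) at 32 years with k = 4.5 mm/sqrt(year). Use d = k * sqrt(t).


depth = k * sqrt(t)
= 4.5 * sqrt(32)
= 25.46 mm

25.46


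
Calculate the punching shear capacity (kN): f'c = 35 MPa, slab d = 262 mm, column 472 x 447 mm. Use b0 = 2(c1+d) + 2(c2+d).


b0 = 2*(472 + 262) + 2*(447 + 262) = 2886 mm
Vc = 0.33 * sqrt(35) * 2886 * 262 / 1000
= 1476.2 kN

1476.2


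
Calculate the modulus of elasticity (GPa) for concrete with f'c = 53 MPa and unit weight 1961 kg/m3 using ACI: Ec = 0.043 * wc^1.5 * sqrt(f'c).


Ec = 0.043 * 1961^1.5 * sqrt(53) / 1000
= 27.18 GPa

27.18


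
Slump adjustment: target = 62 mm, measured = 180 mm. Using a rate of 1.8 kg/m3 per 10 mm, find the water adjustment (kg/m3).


Difference = 62 - 180 = -118 mm
Water adjustment = -118 * 1.8 / 10 = -21.2 kg/m3

-21.2


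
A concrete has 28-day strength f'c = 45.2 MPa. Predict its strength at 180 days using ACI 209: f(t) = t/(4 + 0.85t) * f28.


f(180) = 180 / (4 + 0.85 * 180) * 45.2
= 180 / 157.0 * 45.2
= 51.82 MPa

51.82


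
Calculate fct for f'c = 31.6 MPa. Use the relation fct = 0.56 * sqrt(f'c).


fct = 0.56 * sqrt(31.6)
= 0.56 * 5.621
= 3.148 MPa

3.148


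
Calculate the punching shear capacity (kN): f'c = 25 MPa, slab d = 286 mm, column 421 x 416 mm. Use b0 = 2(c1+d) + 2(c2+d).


b0 = 2*(421 + 286) + 2*(416 + 286) = 2818 mm
Vc = 0.33 * sqrt(25) * 2818 * 286 / 1000
= 1329.81 kN

1329.81


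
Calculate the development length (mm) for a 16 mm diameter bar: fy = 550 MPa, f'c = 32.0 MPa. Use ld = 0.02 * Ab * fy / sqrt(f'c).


Ab = pi * 16^2 / 4 = 201.062 mm2
ld = 0.02 * 201.062 * 550 / sqrt(32.0)
= 391.0 mm

391.0


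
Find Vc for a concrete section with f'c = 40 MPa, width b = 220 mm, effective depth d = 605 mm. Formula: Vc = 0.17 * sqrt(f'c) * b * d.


Vc = 0.17 * sqrt(40) * 220 * 605 / 1000
= 143.11 kN

143.11


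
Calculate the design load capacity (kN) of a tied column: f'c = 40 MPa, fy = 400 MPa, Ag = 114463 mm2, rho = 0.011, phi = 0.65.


Ast = rho * Ag = 0.011 * 114463 = 1259.093 mm2
phi*Pn = 0.65 * 0.80 * (0.85 * 40 * (114463 - 1259.093) + 400 * 1259.093) / 1000
= 2263.34 kN

2263.34


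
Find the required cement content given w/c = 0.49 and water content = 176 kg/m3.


Cement = water / (w/c)
= 176 / 0.49
= 359.2 kg/m3

359.2


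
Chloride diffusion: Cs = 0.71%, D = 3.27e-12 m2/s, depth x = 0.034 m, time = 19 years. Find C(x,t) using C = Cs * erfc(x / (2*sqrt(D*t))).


t_seconds = 19 * 365.25 * 24 * 3600 = 599594400.0 s
arg = 0.034 / (2 * sqrt(3.27e-12 * 599594400.0))
= 0.3839
erfc(0.3839) = 0.5872
C = 0.71 * 0.5872 = 0.4169%

0.4169


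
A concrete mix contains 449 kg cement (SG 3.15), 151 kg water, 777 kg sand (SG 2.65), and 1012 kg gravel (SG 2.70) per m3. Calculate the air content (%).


Vol cement = 449 / (3.15 * 1000) = 0.14254 m3
Vol water = 151 / 1000 = 0.151 m3
Vol sand = 777 / (2.65 * 1000) = 0.293208 m3
Vol gravel = 1012 / (2.70 * 1000) = 0.374815 m3
Total solid + water volume = 0.961562 m3
Air = (1 - 0.961562) * 100 = 3.84%

3.84


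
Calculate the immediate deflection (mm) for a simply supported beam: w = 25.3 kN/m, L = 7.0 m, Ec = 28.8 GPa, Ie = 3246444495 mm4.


Convert: L = 7.0 m = 7000 mm, Ec = 28.8 GPa = 28800 MPa
delta = 5 * 25.3 * 7000^4 / (384 * 28800 * 3246444495)
= 8.46 mm

8.46


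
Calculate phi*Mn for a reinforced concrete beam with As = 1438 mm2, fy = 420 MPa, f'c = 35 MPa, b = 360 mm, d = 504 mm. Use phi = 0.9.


a = As * fy / (0.85 * f'c * b)
= 1438 * 420 / (0.85 * 35 * 360)
= 56.3922 mm
Mn = As * fy * (d - a/2) / 10^6
= 287.3665 kN-m
phi*Mn = 0.9 * 287.3665 = 258.63 kN-m

258.63


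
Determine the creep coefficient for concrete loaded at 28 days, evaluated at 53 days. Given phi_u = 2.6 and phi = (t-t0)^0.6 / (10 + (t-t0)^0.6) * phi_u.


dt = 53 - 28 = 25
phi = 25^0.6 / (10 + 25^0.6) * 2.6
= 1.061

1.061


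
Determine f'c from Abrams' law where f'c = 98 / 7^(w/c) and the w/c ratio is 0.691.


f'c = 98 / 7^0.691
= 98 / 3.837
= 25.54 MPa

25.54


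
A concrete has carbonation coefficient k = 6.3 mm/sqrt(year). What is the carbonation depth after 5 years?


depth = k * sqrt(t)
= 6.3 * sqrt(5)
= 14.09 mm

14.09


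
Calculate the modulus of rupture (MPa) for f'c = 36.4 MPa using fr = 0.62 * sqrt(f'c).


fr = 0.62 * sqrt(36.4)
= 3.741 MPa

3.741


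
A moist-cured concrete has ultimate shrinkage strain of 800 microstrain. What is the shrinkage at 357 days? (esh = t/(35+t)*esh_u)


esh(357) = 357 / (35 + 357) * 800
= 357 / 392 * 800
= 728.6 microstrain

728.6


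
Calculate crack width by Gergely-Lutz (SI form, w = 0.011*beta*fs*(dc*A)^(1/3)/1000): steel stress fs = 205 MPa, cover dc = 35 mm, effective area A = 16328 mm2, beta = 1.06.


w = 0.011 * beta * fs * (dc * A)^(1/3) / 1000
= 0.011 * 1.06 * 205 * (35 * 16328)^(1/3) / 1000
= 0.198 mm

0.198


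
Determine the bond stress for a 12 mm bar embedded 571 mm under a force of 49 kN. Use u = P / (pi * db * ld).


u = P / (pi * db * ld)
= 49 * 1000 / (pi * 12 * 571)
= 2.276 MPa

2.276


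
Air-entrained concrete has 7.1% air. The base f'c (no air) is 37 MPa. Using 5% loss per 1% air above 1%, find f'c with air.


Strength loss = (7.1 - 1) * 5 = 30.5%
f'c = 37 * (1 - 30.5/100)
= 25.72 MPa

25.72


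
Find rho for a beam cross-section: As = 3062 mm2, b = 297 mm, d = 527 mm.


rho = As / (b * d)
= 3062 / (297 * 527)
= 0.0196

0.0196


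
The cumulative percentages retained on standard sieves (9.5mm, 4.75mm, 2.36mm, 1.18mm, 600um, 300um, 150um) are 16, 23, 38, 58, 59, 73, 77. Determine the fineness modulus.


FM = sum(cumulative % retained) / 100
= 344 / 100
= 3.44

3.44


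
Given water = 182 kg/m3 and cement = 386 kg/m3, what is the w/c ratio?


w/c = water / cement
w/c = 182 / 386 = 0.472

0.472


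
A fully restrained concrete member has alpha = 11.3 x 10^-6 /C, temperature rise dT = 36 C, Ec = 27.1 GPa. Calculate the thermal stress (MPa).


sigma = alpha * dT * Ec
= 11.3e-6 * 36 * 27.1 * 1000
= 11.024 MPa

11.024


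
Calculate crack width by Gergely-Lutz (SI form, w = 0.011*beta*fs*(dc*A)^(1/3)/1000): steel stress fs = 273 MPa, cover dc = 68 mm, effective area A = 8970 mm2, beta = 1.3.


w = 0.011 * beta * fs * (dc * A)^(1/3) / 1000
= 0.011 * 1.3 * 273 * (68 * 8970)^(1/3) / 1000
= 0.331 mm

0.331


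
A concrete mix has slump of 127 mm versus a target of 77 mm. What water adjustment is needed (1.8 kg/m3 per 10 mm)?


Difference = 77 - 127 = -50 mm
Water adjustment = -50 * 1.8 / 10 = -9.0 kg/m3

-9.0


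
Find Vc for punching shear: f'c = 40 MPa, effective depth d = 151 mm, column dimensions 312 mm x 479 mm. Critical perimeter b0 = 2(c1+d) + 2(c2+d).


b0 = 2*(312 + 151) + 2*(479 + 151) = 2186 mm
Vc = 0.33 * sqrt(40) * 2186 * 151 / 1000
= 688.92 kN

688.92


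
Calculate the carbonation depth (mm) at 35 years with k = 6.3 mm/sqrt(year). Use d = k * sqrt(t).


depth = k * sqrt(t)
= 6.3 * sqrt(35)
= 37.27 mm

37.27


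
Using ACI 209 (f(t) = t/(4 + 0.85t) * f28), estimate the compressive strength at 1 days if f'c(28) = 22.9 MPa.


f(1) = 1 / (4 + 0.85 * 1) * 22.9
= 1 / 4.85 * 22.9
= 4.72 MPa

4.72


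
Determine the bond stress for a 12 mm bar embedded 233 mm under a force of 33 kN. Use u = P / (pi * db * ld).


u = P / (pi * db * ld)
= 33 * 1000 / (pi * 12 * 233)
= 3.757 MPa

3.757


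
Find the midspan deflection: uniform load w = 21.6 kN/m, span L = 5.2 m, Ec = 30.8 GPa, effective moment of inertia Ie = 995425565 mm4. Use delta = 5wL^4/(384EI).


Convert: L = 5.2 m = 5200 mm, Ec = 30.8 GPa = 30800 MPa
delta = 5 * 21.6 * 5200^4 / (384 * 30800 * 995425565)
= 6.71 mm

6.71


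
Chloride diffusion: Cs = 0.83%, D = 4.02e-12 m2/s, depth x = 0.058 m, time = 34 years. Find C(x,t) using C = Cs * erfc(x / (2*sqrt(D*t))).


t_seconds = 34 * 365.25 * 24 * 3600 = 1072958400.0 s
arg = 0.058 / (2 * sqrt(4.02e-12 * 1072958400.0))
= 0.4416
erfc(0.4416) = 0.5323
C = 0.83 * 0.5323 = 0.4418%

0.4418


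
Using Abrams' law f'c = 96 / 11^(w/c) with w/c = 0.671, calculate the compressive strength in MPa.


f'c = 96 / 11^0.671
= 96 / 4.998
= 19.21 MPa

19.21


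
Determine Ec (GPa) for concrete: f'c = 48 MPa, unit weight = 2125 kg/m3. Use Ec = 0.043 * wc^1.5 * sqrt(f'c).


Ec = 0.043 * 2125^1.5 * sqrt(48) / 1000
= 29.18 GPa

29.18


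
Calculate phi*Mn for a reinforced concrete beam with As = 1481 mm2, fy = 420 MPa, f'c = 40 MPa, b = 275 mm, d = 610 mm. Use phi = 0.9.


a = As * fy / (0.85 * f'c * b)
= 1481 * 420 / (0.85 * 40 * 275)
= 66.5262 mm
Mn = As * fy * (d - a/2) / 10^6
= 358.7419 kN-m
phi*Mn = 0.9 * 358.7419 = 322.87 kN-m

322.87


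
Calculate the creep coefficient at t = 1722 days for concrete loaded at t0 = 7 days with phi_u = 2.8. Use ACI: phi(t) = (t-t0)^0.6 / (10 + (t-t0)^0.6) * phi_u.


dt = 1722 - 7 = 1715
phi = 1715^0.6 / (10 + 1715^0.6) * 2.8
= 2.512

2.512


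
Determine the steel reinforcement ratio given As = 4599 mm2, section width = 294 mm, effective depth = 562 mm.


rho = As / (b * d)
= 4599 / (294 * 562)
= 0.0278

0.0278


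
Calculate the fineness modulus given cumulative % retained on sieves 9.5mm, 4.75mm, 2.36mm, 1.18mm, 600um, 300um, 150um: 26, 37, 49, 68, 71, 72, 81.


FM = sum(cumulative % retained) / 100
= 404 / 100
= 4.04

4.04


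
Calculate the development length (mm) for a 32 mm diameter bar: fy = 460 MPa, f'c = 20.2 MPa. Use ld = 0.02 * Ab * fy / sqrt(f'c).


Ab = pi * 32^2 / 4 = 804.248 mm2
ld = 0.02 * 804.248 * 460 / sqrt(20.2)
= 1646.3 mm

1646.3


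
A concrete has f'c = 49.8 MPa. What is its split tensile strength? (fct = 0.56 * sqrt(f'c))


fct = 0.56 * sqrt(49.8)
= 0.56 * 7.057
= 3.952 MPa

3.952


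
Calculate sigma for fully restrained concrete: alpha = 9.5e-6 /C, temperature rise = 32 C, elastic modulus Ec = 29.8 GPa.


sigma = alpha * dT * Ec
= 9.5e-6 * 32 * 29.8 * 1000
= 9.059 MPa

9.059


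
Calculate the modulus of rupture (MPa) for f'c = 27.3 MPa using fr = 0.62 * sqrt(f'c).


fr = 0.62 * sqrt(27.3)
= 3.239 MPa

3.239


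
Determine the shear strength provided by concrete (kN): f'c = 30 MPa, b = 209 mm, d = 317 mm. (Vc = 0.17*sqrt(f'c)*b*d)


Vc = 0.17 * sqrt(30) * 209 * 317 / 1000
= 61.69 kN

61.69


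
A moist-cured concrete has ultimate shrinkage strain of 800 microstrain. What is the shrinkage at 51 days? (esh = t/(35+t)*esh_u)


esh(51) = 51 / (35 + 51) * 800
= 51 / 86 * 800
= 474.4 microstrain

474.4


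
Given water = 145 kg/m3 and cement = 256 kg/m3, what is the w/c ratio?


w/c = water / cement
w/c = 145 / 256 = 0.566

0.566


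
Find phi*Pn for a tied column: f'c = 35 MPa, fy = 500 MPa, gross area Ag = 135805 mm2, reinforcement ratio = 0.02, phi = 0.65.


Ast = rho * Ag = 0.02 * 135805 = 2716.1 mm2
phi*Pn = 0.65 * 0.80 * (0.85 * 35 * (135805 - 2716.1) + 500 * 2716.1) / 1000
= 2765.07 kN

2765.07


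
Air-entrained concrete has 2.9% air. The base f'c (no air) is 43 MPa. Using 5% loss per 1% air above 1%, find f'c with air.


Strength loss = (2.9 - 1) * 5 = 9.5%
f'c = 43 * (1 - 9.5/100)
= 38.91 MPa

38.91


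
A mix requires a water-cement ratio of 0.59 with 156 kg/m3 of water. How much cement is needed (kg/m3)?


Cement = water / (w/c)
= 156 / 0.59
= 264.4 kg/m3

264.4


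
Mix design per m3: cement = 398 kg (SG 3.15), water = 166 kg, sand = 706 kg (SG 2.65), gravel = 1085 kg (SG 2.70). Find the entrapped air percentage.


Vol cement = 398 / (3.15 * 1000) = 0.126349 m3
Vol water = 166 / 1000 = 0.166 m3
Vol sand = 706 / (2.65 * 1000) = 0.266415 m3
Vol gravel = 1085 / (2.70 * 1000) = 0.401852 m3
Total solid + water volume = 0.960616 m3
Air = (1 - 0.960616) * 100 = 3.94%

3.94


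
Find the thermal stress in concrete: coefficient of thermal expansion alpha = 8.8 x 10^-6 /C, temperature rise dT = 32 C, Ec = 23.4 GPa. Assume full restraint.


sigma = alpha * dT * Ec
= 8.8e-6 * 32 * 23.4 * 1000
= 6.589 MPa

6.589


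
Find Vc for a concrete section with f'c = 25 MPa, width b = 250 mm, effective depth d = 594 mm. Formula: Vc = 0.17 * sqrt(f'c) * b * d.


Vc = 0.17 * sqrt(25) * 250 * 594 / 1000
= 126.23 kN

126.23


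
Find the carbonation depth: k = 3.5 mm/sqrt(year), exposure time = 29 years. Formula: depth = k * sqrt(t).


depth = k * sqrt(t)
= 3.5 * sqrt(29)
= 18.85 mm

18.85


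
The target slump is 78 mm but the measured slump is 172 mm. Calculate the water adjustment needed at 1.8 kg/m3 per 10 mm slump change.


Difference = 78 - 172 = -94 mm
Water adjustment = -94 * 1.8 / 10 = -16.9 kg/m3

-16.9


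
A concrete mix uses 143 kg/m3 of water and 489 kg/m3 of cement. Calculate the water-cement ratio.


w/c = water / cement
w/c = 143 / 489 = 0.292

0.292


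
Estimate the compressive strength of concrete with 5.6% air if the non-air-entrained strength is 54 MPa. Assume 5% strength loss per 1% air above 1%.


Strength loss = (5.6 - 1) * 5 = 23.0%
f'c = 54 * (1 - 23.0/100)
= 41.58 MPa

41.58


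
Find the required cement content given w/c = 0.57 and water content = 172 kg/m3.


Cement = water / (w/c)
= 172 / 0.57
= 301.8 kg/m3

301.8


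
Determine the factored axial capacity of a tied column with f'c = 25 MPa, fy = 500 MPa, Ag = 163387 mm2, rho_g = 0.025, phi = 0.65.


Ast = rho * Ag = 0.025 * 163387 = 4084.675 mm2
phi*Pn = 0.65 * 0.80 * (0.85 * 25 * (163387 - 4084.675) + 500 * 4084.675) / 1000
= 2822.31 kN

2822.31


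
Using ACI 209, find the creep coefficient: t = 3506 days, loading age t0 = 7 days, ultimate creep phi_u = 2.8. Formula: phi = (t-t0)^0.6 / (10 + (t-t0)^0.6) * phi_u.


dt = 3506 - 7 = 3499
phi = 3499^0.6 / (10 + 3499^0.6) * 2.8
= 2.605

2.605


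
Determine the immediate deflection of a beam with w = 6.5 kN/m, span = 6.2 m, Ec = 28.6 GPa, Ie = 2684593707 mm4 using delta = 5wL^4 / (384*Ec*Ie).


Convert: L = 6.2 m = 6200 mm, Ec = 28.6 GPa = 28600 MPa
delta = 5 * 6.5 * 6200^4 / (384 * 28600 * 2684593707)
= 1.63 mm

1.63


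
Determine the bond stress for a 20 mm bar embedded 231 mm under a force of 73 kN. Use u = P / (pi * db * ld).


u = P / (pi * db * ld)
= 73 * 1000 / (pi * 20 * 231)
= 5.03 MPa

5.03


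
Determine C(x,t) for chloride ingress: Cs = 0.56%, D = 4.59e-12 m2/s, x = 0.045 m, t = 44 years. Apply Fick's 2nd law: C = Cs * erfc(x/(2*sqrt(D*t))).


t_seconds = 44 * 365.25 * 24 * 3600 = 1388534400.0 s
arg = 0.045 / (2 * sqrt(4.59e-12 * 1388534400.0))
= 0.2818
erfc(0.2818) = 0.6902
C = 0.56 * 0.6902 = 0.3865%

0.3865


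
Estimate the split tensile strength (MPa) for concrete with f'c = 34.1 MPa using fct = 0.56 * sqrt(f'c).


fct = 0.56 * sqrt(34.1)
= 0.56 * 5.84
= 3.27 MPa

3.27


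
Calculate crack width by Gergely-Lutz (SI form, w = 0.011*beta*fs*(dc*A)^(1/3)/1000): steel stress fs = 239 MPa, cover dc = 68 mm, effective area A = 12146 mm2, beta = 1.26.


w = 0.011 * beta * fs * (dc * A)^(1/3) / 1000
= 0.011 * 1.26 * 239 * (68 * 12146)^(1/3) / 1000
= 0.311 mm

0.311


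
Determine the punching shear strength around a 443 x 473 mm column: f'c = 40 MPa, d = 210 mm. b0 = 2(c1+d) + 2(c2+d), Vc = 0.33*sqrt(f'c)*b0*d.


b0 = 2*(443 + 210) + 2*(473 + 210) = 2672 mm
Vc = 0.33 * sqrt(40) * 2672 * 210 / 1000
= 1171.12 kN

1171.12


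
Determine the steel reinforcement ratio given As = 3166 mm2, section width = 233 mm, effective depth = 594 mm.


rho = As / (b * d)
= 3166 / (233 * 594)
= 0.0229

0.0229


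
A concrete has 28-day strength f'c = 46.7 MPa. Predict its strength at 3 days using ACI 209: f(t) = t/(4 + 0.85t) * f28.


f(3) = 3 / (4 + 0.85 * 3) * 46.7
= 3 / 6.55 * 46.7
= 21.39 MPa

21.39


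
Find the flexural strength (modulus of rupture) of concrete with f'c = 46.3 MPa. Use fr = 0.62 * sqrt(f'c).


fr = 0.62 * sqrt(46.3)
= 4.219 MPa

4.219


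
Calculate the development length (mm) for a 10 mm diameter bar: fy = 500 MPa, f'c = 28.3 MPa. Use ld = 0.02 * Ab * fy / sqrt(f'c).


Ab = pi * 10^2 / 4 = 78.54 mm2
ld = 0.02 * 78.54 * 500 / sqrt(28.3)
= 147.6 mm

147.6


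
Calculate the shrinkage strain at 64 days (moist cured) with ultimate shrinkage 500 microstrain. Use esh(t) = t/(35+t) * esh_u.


esh(64) = 64 / (35 + 64) * 500
= 64 / 99 * 500
= 323.2 microstrain

323.2


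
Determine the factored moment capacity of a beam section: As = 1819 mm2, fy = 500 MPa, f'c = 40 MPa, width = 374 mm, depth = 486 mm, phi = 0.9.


a = As * fy / (0.85 * f'c * b)
= 1819 * 500 / (0.85 * 40 * 374)
= 71.5241 mm
Mn = As * fy * (d - a/2) / 10^6
= 409.4914 kN-m
phi*Mn = 0.9 * 409.4914 = 368.54 kN-m

368.54


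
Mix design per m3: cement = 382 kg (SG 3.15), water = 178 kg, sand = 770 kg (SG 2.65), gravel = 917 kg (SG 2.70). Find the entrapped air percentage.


Vol cement = 382 / (3.15 * 1000) = 0.12127 m3
Vol water = 178 / 1000 = 0.178 m3
Vol sand = 770 / (2.65 * 1000) = 0.290566 m3
Vol gravel = 917 / (2.70 * 1000) = 0.33963 m3
Total solid + water volume = 0.929466 m3
Air = (1 - 0.929466) * 100 = 7.05%

7.05


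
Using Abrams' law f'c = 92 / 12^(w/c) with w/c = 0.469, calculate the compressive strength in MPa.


f'c = 92 / 12^0.469
= 92 / 3.207
= 28.68 MPa

28.68


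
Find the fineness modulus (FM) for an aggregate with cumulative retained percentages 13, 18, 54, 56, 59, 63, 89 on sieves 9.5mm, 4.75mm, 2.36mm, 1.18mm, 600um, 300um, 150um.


FM = sum(cumulative % retained) / 100
= 352 / 100
= 3.52

3.52


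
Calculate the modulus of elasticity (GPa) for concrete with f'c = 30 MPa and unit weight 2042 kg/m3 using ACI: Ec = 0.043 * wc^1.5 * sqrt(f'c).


Ec = 0.043 * 2042^1.5 * sqrt(30) / 1000
= 21.73 GPa

21.73


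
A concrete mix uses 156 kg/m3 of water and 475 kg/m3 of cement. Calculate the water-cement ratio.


w/c = water / cement
w/c = 156 / 475 = 0.328

0.328


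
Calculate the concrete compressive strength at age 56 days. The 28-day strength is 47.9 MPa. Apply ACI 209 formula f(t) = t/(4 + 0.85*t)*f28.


f(56) = 56 / (4 + 0.85 * 56) * 47.9
= 56 / 51.6 * 47.9
= 51.98 MPa

51.98


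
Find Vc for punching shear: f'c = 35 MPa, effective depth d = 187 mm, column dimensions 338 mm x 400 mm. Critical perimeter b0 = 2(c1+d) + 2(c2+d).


b0 = 2*(338 + 187) + 2*(400 + 187) = 2224 mm
Vc = 0.33 * sqrt(35) * 2224 * 187 / 1000
= 811.94 kN

811.94


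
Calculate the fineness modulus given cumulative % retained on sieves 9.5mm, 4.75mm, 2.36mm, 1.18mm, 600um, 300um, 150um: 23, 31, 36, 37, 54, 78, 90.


FM = sum(cumulative % retained) / 100
= 349 / 100
= 3.49

3.49


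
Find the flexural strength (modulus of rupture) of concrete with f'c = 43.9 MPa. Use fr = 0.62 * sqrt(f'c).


fr = 0.62 * sqrt(43.9)
= 4.108 MPa

4.108


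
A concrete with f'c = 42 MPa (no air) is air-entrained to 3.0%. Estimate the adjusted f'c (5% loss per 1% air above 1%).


Strength loss = (3.0 - 1) * 5 = 10.0%
f'c = 42 * (1 - 10.0/100)
= 37.8 MPa

37.8


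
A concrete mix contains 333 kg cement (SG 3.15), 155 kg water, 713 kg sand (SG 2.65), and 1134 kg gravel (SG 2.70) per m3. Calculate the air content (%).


Vol cement = 333 / (3.15 * 1000) = 0.105714 m3
Vol water = 155 / 1000 = 0.155 m3
Vol sand = 713 / (2.65 * 1000) = 0.269057 m3
Vol gravel = 1134 / (2.70 * 1000) = 0.42 m3
Total solid + water volume = 0.949771 m3
Air = (1 - 0.949771) * 100 = 5.02%

5.02


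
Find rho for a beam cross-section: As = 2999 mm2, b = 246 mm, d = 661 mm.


rho = As / (b * d)
= 2999 / (246 * 661)
= 0.0184

0.0184


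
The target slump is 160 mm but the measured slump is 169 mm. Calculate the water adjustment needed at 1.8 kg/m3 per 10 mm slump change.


Difference = 160 - 169 = -9 mm
Water adjustment = -9 * 1.8 / 10 = -1.6 kg/m3

-1.6


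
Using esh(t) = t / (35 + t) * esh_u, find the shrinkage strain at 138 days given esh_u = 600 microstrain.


esh(138) = 138 / (35 + 138) * 600
= 138 / 173 * 600
= 478.6 microstrain

478.6


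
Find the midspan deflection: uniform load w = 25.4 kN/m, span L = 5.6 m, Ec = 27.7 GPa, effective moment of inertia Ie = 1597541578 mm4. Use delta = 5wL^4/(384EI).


Convert: L = 5.6 m = 5600 mm, Ec = 27.7 GPa = 27700 MPa
delta = 5 * 25.4 * 5600^4 / (384 * 27700 * 1597541578)
= 7.35 mm

7.35


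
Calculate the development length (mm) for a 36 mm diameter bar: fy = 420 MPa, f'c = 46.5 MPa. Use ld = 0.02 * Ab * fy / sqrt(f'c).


Ab = pi * 36^2 / 4 = 1017.876 mm2
ld = 0.02 * 1017.876 * 420 / sqrt(46.5)
= 1253.9 mm

1253.9


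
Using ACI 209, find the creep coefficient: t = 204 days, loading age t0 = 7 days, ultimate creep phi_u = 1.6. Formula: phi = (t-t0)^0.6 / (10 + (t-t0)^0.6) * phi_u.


dt = 204 - 7 = 197
phi = 197^0.6 / (10 + 197^0.6) * 1.6
= 1.127

1.127


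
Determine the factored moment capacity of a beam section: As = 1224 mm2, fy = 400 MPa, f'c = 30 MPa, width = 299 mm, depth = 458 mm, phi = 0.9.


a = As * fy / (0.85 * f'c * b)
= 1224 * 400 / (0.85 * 30 * 299)
= 64.214 mm
Mn = As * fy * (d - a/2) / 10^6
= 208.5172 kN-m
phi*Mn = 0.9 * 208.5172 = 187.67 kN-m

187.67


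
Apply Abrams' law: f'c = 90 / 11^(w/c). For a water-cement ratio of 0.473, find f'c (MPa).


f'c = 90 / 11^0.473
= 90 / 3.109
= 28.95 MPa

28.95
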